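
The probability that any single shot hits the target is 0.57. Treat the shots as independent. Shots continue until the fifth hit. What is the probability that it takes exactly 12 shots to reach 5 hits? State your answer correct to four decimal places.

0.0540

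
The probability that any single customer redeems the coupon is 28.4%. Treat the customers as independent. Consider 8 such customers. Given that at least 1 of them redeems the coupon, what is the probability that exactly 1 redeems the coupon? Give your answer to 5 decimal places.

X ~ Binomial(8, 0.284). Want P(X=1 | X≥1) = P(X=1) / P(X≥1).
P(X=1) = C(8,1)·0.284^1·0.716^7 = 0.2191793
P(X≥1) = 1 − 0.0690723 = 0.9309277
Ratio = 0.2191793 / 0.9309277 = 0.2354418

0.23544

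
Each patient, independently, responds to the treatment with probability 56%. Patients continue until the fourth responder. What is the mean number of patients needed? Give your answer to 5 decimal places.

7.14286

Y = total patients until the fourth success; negative binomial with r=4, p=0.56.
E[Y] = r / p = 4 / 0.56 = 7.1428571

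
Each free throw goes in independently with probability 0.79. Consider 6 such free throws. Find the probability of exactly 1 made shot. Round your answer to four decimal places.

0.0019

X ~ Binomial(n=6, p=0.79).
P(X=1) = C(6,1) · p^1 · (1−p)^5
= 6 · 0.79 · 0.00040841 = 0.001936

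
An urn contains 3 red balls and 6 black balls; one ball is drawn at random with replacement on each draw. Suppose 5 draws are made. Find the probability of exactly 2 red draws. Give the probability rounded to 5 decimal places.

0.32922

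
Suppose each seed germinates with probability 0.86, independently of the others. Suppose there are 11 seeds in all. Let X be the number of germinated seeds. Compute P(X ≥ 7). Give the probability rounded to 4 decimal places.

X ~ Binomial(11, 0.86); P(X ≥ 7) = Σ C(11,k) p^k (1−p)^(11−k) over k:
  k=7: C(11,7)·0.86^7·0.14^4 = 0.044108
  k=8: C(11,8)·0.86^8·0.14^3 = 0.135474
  k=9: C(11,9)·0.86^9·0.14^2 = 0.277399
  k=10: C(11,10)·0.86^10·0.14^1 = 0.340804
  k=11: C(11,11)·0.86^11·0.14^0 = 0.190319
Total = 0.988104

0.9881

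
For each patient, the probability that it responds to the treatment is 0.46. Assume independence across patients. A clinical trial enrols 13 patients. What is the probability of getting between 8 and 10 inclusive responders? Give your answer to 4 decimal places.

0.1936

X ~ Binomial(13, 0.46); P(8 ≤ X ≤ 10) = Σ C(13,k) p^k (1−p)^(13−k) over k:
  k=8: C(13,8)·0.46^8·0.54^5 = 0.118470
  k=9: C(13,9)·0.46^9·0.54^4 = 0.056066
  k=10: C(13,10)·0.46^10·0.54^3 = 0.019104
Total = 0.193641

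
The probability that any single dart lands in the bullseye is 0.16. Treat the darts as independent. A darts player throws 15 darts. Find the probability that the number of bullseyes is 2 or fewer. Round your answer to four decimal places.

0.5608

X ~ Binomial(15, 0.16); P(X ≤ 2) = Σ C(15,k) p^k (1−p)^(15−k) over k:
  k=0: C(15,0)·0.16^0·0.84^15 = 0.073146
  k=1: C(15,1)·0.16^1·0.84^14 = 0.208988
  k=2: C(15,2)·0.16^2·0.84^13 = 0.278651
Total = 0.560784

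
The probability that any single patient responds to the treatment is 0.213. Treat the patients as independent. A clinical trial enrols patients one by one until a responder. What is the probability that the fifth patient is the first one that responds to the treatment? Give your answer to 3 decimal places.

0.082

Geometric (trials to first success), p = 0.213.
P(Y = 5) = (1−p)^4 · p = 0.38362 · 0.213 = 0.08171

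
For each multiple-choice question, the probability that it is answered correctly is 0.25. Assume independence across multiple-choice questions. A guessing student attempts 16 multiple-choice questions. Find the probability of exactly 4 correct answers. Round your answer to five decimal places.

0.22520

X ~ Binomial(n=16, p=0.25).
P(X=4) = C(16,4) · p^4 · (1−p)^12
= 1820 · 0.0039062 · 0.031676 = 0.2251991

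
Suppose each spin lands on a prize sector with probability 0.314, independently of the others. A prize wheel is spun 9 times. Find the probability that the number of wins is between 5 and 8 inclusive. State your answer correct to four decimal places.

0.1168

X ~ Binomial(9, 0.314); P(5 ≤ X ≤ 8) = Σ C(9,k) p^k (1−p)^(9−k) over k:
  k=5: C(9,5)·0.314^5·0.686^4 = 0.085176
  k=6: C(9,6)·0.314^6·0.686^3 = 0.025991
  k=7: C(9,7)·0.314^7·0.686^2 = 0.005099
  k=8: C(9,8)·0.314^8·0.686^1 = 0.000583
Total = 0.116849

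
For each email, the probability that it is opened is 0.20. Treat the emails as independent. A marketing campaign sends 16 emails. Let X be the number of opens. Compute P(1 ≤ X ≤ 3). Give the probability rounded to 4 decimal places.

X ~ Binomial(16, 0.20); P(1 ≤ X ≤ 3) = Σ C(16,k) p^k (1−p)^(16−k) over k:
  k=1: C(16,1)·0.20^1·0.80^15 = 0.112590
  k=2: C(16,2)·0.20^2·0.80^14 = 0.211106
  k=3: C(16,3)·0.20^3·0.80^13 = 0.246291
Total = 0.569987

0.5700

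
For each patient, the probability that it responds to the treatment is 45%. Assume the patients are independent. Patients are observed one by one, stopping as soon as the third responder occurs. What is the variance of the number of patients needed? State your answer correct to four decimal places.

8.1481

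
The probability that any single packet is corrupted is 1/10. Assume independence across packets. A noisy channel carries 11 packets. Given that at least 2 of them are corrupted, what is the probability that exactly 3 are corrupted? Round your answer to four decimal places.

X ~ Binomial(11, 0.10). Want P(X=3 | X≥2) = P(X=3) / P(X≥2).
P(X=3) = C(11,3)·0.10^3·0.90^8 = 0.071027
P(X≥2) = 1 − 0.313811 − 0.383546 = 0.302643
Ratio = 0.071027 / 0.302643 = 0.234689

0.2347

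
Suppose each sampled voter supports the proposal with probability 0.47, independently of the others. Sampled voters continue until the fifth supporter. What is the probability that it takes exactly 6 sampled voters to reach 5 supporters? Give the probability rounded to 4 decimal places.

0.0608

Y = trial on which the fifth success occurs; negative binomial, r=5, p=0.47.
P(Y=6) = C(5,4) · p^5 · (1−p)^1
= 5 · 0.022935 · 0.53 = 0.060776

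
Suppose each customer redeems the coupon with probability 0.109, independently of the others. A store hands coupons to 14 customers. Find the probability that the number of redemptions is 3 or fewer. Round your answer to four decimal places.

0.9422

X ~ Binomial(14, 0.109); P(X ≤ 3) = Σ C(14,k) p^k (1−p)^(14−k) over k:
  k=0: C(14,0)·0.109^0·0.891^14 = 0.198741
  k=1: C(14,1)·0.109^1·0.891^13 = 0.340381
  k=2: C(14,2)·0.109^2·0.891^12 = 0.270662
  k=3: C(14,3)·0.109^3·0.891^11 = 0.132445
Total = 0.942228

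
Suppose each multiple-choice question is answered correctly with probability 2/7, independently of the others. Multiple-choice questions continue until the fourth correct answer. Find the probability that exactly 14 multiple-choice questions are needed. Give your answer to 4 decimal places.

0.0659

Y = trial on which the fourth success occurs; negative binomial, r=4, p=0.285714.
P(Y=14) = C(13,3) · p^4 · (1−p)^10
= 286 · 0.0066639 · 0.034572 = 0.065889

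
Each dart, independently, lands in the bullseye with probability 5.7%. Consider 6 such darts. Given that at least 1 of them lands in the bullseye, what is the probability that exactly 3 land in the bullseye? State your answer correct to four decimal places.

0.0105

X ~ Binomial(6, 0.057). Want P(X=3 | X≥1) = P(X=3) / P(X≥1).
P(X=3) = C(6,3)·0.057^3·0.943^3 = 0.003106
P(X≥1) = 1 − 0.703186 = 0.296814
Ratio = 0.003106 / 0.296814 = 0.010464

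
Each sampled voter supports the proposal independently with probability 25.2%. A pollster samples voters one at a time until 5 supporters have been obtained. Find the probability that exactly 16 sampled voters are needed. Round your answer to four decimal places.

0.0569

Y = trial on which the fifth success occurs; negative binomial, r=5, p=0.252.
P(Y=16) = C(15,4) · p^5 · (1−p)^11
= 1365 · 0.0010163 · 0.041013 = 0.056892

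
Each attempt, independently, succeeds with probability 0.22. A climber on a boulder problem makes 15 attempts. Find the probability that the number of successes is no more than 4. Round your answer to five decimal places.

0.78053

X ~ Binomial(15, 0.22); P(X ≤ 4) = Σ C(15,k) p^k (1−p)^(15−k) over k:
  k=0: C(15,0)·0.22^0·0.78^15 = 0.0240668
  k=1: C(15,1)·0.22^1·0.78^14 = 0.1018212
  k=2: C(15,2)·0.22^2·0.78^13 = 0.2010317
  k=3: C(15,3)·0.22^3·0.78^12 = 0.2457054
  k=4: C(15,4)·0.22^4·0.78^11 = 0.2079046
Total = 0.7805297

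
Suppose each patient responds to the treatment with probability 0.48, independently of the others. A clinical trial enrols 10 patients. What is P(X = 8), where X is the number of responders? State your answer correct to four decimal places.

X ~ Binomial(n=10, p=0.48).
P(X=8) = C(10,8) · p^8 · (1−p)^2
= 45 · 0.0028179 · 0.2704 = 0.034289

0.0343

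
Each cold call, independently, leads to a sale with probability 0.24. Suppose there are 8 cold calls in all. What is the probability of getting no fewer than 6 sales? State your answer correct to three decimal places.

X ~ Binomial(8, 0.24); P(X ≥ 6) = Σ C(8,k) p^k (1−p)^(8−k) over k:
  k=6: C(8,6)·0.24^6·0.76^2 = 0.00309
  k=7: C(8,7)·0.24^7·0.76^1 = 0.00028
  k=8: C(8,8)·0.24^8·0.76^0 = 0.00001
Total = 0.00338

0.003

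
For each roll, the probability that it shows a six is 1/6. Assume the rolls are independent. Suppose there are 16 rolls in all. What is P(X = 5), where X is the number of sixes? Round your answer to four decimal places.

0.0756

X ~ Binomial(n=16, p=0.166667).
P(X=5) = C(16,5) · p^5 · (1−p)^11
= 4368 · 0.0001286 · 0.13459 = 0.075602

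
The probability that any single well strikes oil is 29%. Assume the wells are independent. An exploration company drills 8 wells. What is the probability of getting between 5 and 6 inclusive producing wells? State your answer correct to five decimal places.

0.04951

X ~ Binomial(8, 0.29); P(5 ≤ X ≤ 6) = Σ C(8,k) p^k (1−p)^(8−k) over k:
  k=5: C(8,5)·0.29^5·0.71^3 = 0.0411105
  k=6: C(8,6)·0.29^6·0.71^2 = 0.0083958
Total = 0.0495063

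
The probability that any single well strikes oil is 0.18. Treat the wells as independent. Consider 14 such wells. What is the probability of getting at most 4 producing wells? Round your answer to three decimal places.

0.909

X ~ Binomial(14, 0.18); P(X ≤ 4) = Σ C(14,k) p^k (1−p)^(14−k) over k:
  k=0: C(14,0)·0.18^0·0.82^14 = 0.06214
  k=1: C(14,1)·0.18^1·0.82^13 = 0.19098
  k=2: C(14,2)·0.18^2·0.82^12 = 0.27249
  k=3: C(14,3)·0.18^3·0.82^11 = 0.23926
  k=4: C(14,4)·0.18^4·0.82^10 = 0.14443
Total = 0.90930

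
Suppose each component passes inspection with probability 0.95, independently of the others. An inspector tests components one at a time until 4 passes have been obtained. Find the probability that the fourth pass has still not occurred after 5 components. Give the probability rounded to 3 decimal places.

0.023

Needing more than 5 components ⇔ fewer than 4 successes in the first 5. With X ~ Binomial(5, 0.95), P(Y > 5) = P(X ≤ 3).
  k=0: C(5,0)·0.95^0·0.05^5 = 0.00000
  k=1: C(5,1)·0.95^1·0.05^4 = 0.00003
  k=2: C(5,2)·0.95^2·0.05^3 = 0.00113
  k=3: C(5,3)·0.95^3·0.05^2 = 0.02143
P(X ≤ 3) = 0.02259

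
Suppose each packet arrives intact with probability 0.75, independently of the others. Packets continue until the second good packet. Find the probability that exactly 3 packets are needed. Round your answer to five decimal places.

Y = trial on which the second success occurs; negative binomial, r=2, p=0.75.
P(Y=3) = C(2,1) · p^2 · (1−p)^1
= 2 · 0.5625 · 0.25 = 0.2812500

0.28125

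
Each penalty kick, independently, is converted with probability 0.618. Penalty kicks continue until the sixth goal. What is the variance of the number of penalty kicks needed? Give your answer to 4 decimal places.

6.0012

Y = total penalty kicks until the sixth success; negative binomial with r=6, p=0.618.
Var(Y) = r(1−p)/p² = 6·0.382 / 0.618² = 6.001194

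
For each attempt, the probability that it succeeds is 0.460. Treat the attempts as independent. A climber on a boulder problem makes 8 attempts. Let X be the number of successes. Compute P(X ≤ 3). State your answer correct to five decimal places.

0.45369

X ~ Binomial(8, 0.46); P(X ≤ 3) = Σ C(8,k) p^k (1−p)^(8−k) over k:
  k=0: C(8,0)·0.46^0·0.54^8 = 0.0072302
  k=1: C(8,1)·0.46^1·0.54^7 = 0.0492724
  k=2: C(8,2)·0.46^2·0.54^6 = 0.1469049
  k=3: C(8,3)·0.46^3·0.54^5 = 0.2502824
Total = 0.4536899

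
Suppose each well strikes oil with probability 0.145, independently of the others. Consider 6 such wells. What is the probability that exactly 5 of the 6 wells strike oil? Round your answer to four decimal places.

X ~ Binomial(n=6, p=0.145).
P(X=5) = C(6,5) · p^5 · (1−p)^1
= 6 · 6.4097e-05 · 0.855 = 0.000329

0.0003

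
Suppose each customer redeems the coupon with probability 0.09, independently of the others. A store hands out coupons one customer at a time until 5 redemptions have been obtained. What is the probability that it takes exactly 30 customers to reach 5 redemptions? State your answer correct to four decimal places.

Y = trial on which the fifth success occurs; negative binomial, r=5, p=0.09.
P(Y=30) = C(29,4) · p^5 · (1−p)^25
= 23751 · 5.9049e-06 · 0.094631 = 0.013272

0.0133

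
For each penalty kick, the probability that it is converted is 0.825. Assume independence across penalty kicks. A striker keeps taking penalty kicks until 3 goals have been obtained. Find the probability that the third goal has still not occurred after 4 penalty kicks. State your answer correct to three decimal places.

Needing more than 4 penalty kicks ⇔ fewer than 3 successes in the first 4. With X ~ Binomial(4, 0.825), P(Y > 4) = P(X ≤ 2).
  k=0: C(4,0)·0.825^0·0.175^4 = 0.00094
  k=1: C(4,1)·0.825^1·0.175^3 = 0.01769
  k=2: C(4,2)·0.825^2·0.175^2 = 0.12506
P(X ≤ 2) = 0.14369

0.144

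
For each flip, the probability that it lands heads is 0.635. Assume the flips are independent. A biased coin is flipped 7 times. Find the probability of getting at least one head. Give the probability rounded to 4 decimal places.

0.9991

P(at least one) = 1 − P(none) = 1 − (1 − 0.635)^7
= 1 − 0.000863 = 0.999137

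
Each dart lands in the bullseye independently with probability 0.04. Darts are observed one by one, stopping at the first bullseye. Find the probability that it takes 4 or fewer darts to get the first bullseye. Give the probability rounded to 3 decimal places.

0.151

Y = number of darts to the first success; geometric, p = 0.04.
P(Y ≤ 4) = 1 − (1−p)^4 = 1 − 0.84935 = 0.15065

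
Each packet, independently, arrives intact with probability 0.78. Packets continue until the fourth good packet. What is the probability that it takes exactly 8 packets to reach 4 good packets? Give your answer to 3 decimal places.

0.030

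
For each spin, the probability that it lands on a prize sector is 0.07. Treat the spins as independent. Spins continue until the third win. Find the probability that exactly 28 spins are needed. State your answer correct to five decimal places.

Y = trial on which the third success occurs; negative binomial, r=3, p=0.07.
P(Y=28) = C(27,2) · p^3 · (1−p)^25
= 351 · 0.000343 · 0.16296 = 0.0196189

0.01962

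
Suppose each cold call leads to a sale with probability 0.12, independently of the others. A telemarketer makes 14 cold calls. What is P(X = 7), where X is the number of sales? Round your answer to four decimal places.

0.0005

X ~ Binomial(n=14, p=0.12).
P(X=7) = C(14,7) · p^7 · (1−p)^7
= 3432 · 3.5832e-07 · 0.40868 = 0.000503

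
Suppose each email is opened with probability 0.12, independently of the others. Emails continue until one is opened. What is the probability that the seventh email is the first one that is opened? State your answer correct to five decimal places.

Geometric (trials to first success), p = 0.12.
P(Y = 7) = (1−p)^6 · p = 0.4644 · 0.12 = 0.0557285

0.05573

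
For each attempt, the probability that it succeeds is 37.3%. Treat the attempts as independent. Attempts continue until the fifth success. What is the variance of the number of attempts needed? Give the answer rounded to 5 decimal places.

22.53304

Y = total attempts until the fifth success; negative binomial with r=5, p=0.373.
Var(Y) = r(1−p)/p² = 5·0.627 / 0.373² = 22.5330449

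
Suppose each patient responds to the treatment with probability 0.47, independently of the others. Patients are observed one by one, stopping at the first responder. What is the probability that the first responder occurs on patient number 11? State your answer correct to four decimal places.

0.0008

Geometric (trials to first success), p = 0.47.
P(Y = 11) = (1−p)^10 · p = 0.0017489 · 0.47 = 0.000822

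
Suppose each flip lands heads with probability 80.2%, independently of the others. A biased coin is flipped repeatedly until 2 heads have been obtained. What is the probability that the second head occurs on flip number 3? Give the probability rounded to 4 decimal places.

0.2547

Y = trial on which the second success occurs; negative binomial, r=2, p=0.802.
P(Y=3) = C(2,1) · p^2 · (1−p)^1
= 2 · 0.6432 · 0.198 = 0.254709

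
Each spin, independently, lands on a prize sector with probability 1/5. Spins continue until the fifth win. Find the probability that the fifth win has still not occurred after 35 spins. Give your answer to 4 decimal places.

Needing more than 35 spins ⇔ fewer than 5 successes in the first 35. With X ~ Binomial(35, 0.20), P(Y > 35) = P(X ≤ 4).
  k=0: C(35,0)·0.20^0·0.80^35 = 0.000406
  k=1: C(35,1)·0.20^1·0.80^34 = 0.003549
  k=2: C(35,2)·0.20^2·0.80^33 = 0.015085
  k=3: C(35,3)·0.20^3·0.80^32 = 0.041484
  k=4: C(35,4)·0.20^4·0.80^31 = 0.082968
P(X ≤ 4) = 0.143492

0.1435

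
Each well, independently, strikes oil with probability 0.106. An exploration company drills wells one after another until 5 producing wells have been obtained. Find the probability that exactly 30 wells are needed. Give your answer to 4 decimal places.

Y = trial on which the fifth success occurs; negative binomial, r=5, p=0.106.
P(Y=30) = C(29,4) · p^5 · (1−p)^25
= 23751 · 1.3382e-05 · 0.060735 = 0.019304

0.0193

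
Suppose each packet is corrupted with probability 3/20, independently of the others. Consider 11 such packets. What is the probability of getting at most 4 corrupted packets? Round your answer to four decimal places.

X ~ Binomial(11, 0.15); P(X ≤ 4) = Σ C(11,k) p^k (1−p)^(11−k) over k:
  k=0: C(11,0)·0.15^0·0.85^11 = 0.167343
  k=1: C(11,1)·0.15^1·0.85^10 = 0.324843
  k=2: C(11,2)·0.15^2·0.85^9 = 0.286626
  k=3: C(11,3)·0.15^3·0.85^8 = 0.151743
  k=4: C(11,4)·0.15^4·0.85^7 = 0.053556
Total = 0.984112

0.9841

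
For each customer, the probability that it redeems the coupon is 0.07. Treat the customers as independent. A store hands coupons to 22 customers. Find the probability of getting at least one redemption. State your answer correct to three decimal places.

P(at least one) = 1 − P(none) = 1 − (1 − 0.07)^22
= 1 − 0.20259 = 0.79741

0.797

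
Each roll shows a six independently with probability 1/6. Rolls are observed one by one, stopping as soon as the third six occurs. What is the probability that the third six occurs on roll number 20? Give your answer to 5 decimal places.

0.03568

Y = trial on which the third success occurs; negative binomial, r=3, p=0.166667.
P(Y=20) = C(19,2) · p^3 · (1−p)^17
= 171 · 0.0046296 · 0.045073 = 0.0356830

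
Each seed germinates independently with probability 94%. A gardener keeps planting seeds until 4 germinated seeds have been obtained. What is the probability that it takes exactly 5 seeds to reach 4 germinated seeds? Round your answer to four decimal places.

Y = trial on which the fourth success occurs; negative binomial, r=4, p=0.94.
P(Y=5) = C(4,3) · p^4 · (1−p)^1
= 4 · 0.78075 · 0.06 = 0.187380

0.1874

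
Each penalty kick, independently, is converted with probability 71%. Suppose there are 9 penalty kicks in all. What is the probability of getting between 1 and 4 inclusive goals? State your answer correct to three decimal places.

0.087

X ~ Binomial(9, 0.71); P(1 ≤ X ≤ 4) = Σ C(9,k) p^k (1−p)^(9−k) over k:
  k=1: C(9,1)·0.71^1·0.29^8 = 0.00032
  k=2: C(9,2)·0.71^2·0.29^7 = 0.00313
  k=3: C(9,3)·0.71^3·0.29^6 = 0.01788
  k=4: C(9,4)·0.71^4·0.29^5 = 0.06567
Total = 0.08701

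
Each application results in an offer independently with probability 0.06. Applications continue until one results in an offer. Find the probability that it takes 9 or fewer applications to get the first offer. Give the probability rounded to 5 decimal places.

Y = number of applications to the first success; geometric, p = 0.06.
P(Y ≤ 9) = 1 − (1−p)^9 = 1 − 0.5729948 = 0.4270052

0.42701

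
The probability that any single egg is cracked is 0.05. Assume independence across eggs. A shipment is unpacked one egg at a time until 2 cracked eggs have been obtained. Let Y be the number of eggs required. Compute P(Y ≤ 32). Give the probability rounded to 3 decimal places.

Finishing within 32 eggs ⇔ at least 2 successes in the first 32. With X ~ Binomial(32, 0.05), P(Y ≤ 32) = 1 − P(X ≤ 1).
  k=0: C(32,0)·0.05^0·0.95^32 = 0.19371
  k=1: C(32,1)·0.05^1·0.95^31 = 0.32625
1 − 0.51996 = 0.48004

0.480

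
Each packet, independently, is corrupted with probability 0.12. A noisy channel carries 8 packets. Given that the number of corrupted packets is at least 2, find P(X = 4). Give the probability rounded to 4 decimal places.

0.0351

X ~ Binomial(8, 0.12). Want P(X=4 | X≥2) = P(X=4) / P(X≥2).
P(X=4) = C(8,4)·0.12^4·0.88^4 = 0.008705
P(X≥2) = 1 − 0.359635 − 0.392329 = 0.248037
Ratio = 0.008705 / 0.248037 = 0.035094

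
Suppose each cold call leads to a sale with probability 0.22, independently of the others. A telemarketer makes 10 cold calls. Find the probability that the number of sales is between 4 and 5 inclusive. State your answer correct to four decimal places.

0.1483

X ~ Binomial(10, 0.22); P(4 ≤ X ≤ 5) = Σ C(10,k) p^k (1−p)^(10−k) over k:
  k=4: C(10,4)·0.22^4·0.78^6 = 0.110784
  k=5: C(10,5)·0.22^5·0.78^5 = 0.037496
Total = 0.148280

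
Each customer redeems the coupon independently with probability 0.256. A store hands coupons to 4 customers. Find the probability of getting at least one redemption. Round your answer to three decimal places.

0.694

P(at least one) = 1 − P(none) = 1 − (1 − 0.256)^4
= 1 − 0.30640 = 0.69360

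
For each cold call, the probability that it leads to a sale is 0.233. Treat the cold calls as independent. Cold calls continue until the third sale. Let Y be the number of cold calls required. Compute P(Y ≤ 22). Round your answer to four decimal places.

0.9153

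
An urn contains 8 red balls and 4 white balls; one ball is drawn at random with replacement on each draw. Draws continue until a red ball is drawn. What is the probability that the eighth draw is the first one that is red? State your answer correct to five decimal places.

0.00030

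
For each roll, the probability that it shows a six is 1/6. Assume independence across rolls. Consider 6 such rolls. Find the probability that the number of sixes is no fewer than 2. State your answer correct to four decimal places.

0.2632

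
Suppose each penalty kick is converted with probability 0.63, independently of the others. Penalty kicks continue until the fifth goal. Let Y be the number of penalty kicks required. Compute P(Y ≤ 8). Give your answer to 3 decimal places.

0.663

Finishing within 8 penalty kicks ⇔ at least 5 successes in the first 8. With X ~ Binomial(8, 0.63), P(Y ≤ 8) = 1 − P(X ≤ 4).
  k=0: C(8,0)·0.63^0·0.37^8 = 0.00035
  k=1: C(8,1)·0.63^1·0.37^7 = 0.00478
  k=2: C(8,2)·0.63^2·0.37^6 = 0.02851
  k=3: C(8,3)·0.63^3·0.37^5 = 0.09710
  k=4: C(8,4)·0.63^4·0.37^4 = 0.20667
1 − 0.33741 = 0.66259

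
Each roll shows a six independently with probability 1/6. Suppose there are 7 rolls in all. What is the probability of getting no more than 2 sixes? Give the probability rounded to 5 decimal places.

0.90422

X ~ Binomial(7, 0.166667); P(X ≤ 2) = Σ C(7,k) p^k (1−p)^(7−k) over k:
  k=0: C(7,0)·0.166667^0·0.833333^7 = 0.2790816
  k=1: C(7,1)·0.166667^1·0.833333^6 = 0.3907143
  k=2: C(7,2)·0.166667^2·0.833333^5 = 0.2344286
Total = 0.9042245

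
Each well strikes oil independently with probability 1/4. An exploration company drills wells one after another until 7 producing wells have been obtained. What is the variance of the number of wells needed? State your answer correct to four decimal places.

Y = total wells until the seventh success; negative binomial with r=7, p=0.25.
Var(Y) = r(1−p)/p² = 7·0.75 / 0.25² = 84.000000

84.0000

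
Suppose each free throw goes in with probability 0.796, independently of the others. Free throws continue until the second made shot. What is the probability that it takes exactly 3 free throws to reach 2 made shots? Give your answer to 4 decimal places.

Y = trial on which the second success occurs; negative binomial, r=2, p=0.796.
P(Y=3) = C(2,1) · p^2 · (1−p)^1
= 2 · 0.63362 · 0.204 = 0.258515

0.2585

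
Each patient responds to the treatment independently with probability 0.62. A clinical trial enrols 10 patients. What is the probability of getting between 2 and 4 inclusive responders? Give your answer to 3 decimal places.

0.134

X ~ Binomial(10, 0.62); P(2 ≤ X ≤ 4) = Σ C(10,k) p^k (1−p)^(10−k) over k:
  k=2: C(10,2)·0.62^2·0.38^8 = 0.00752
  k=3: C(10,3)·0.62^3·0.38^7 = 0.03272
  k=4: C(10,4)·0.62^4·0.38^6 = 0.09343
Total = 0.13367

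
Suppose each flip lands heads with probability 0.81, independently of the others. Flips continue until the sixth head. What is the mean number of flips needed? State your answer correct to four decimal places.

Y = total flips until the sixth success; negative binomial with r=6, p=0.81.
E[Y] = r / p = 6 / 0.81 = 7.407407

7.4074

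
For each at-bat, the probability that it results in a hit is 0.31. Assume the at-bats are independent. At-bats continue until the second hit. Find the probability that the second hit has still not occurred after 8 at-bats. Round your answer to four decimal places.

0.2360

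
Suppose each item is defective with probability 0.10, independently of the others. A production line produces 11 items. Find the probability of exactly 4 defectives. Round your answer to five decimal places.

X ~ Binomial(n=11, p=0.10).
P(X=4) = C(11,4) · p^4 · (1−p)^7
= 330 · 0.0001 · 0.4783 = 0.0157838

0.01578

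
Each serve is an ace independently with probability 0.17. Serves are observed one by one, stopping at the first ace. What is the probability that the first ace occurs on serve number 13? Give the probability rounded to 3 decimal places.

0.018

Geometric (trials to first success), p = 0.17.
P(Y = 13) = (1−p)^12 · p = 0.10689 · 0.17 = 0.01817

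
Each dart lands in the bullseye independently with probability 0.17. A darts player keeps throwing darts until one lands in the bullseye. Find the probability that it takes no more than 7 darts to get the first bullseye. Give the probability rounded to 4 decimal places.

Y = number of darts to the first success; geometric, p = 0.17.
P(Y ≤ 7) = 1 − (1−p)^7 = 1 − 0.271361 = 0.728639

0.7286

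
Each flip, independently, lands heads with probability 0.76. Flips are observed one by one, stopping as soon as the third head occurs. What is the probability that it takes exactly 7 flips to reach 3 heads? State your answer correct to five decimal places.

Y = trial on which the third success occurs; negative binomial, r=3, p=0.76.
P(Y=7) = C(6,2) · p^3 · (1−p)^4
= 15 · 0.43898 · 0.0033178 = 0.0218463

0.02185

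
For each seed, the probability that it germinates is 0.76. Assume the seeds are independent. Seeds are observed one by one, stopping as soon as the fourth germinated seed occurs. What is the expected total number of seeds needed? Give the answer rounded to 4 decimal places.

5.2632

Y = total seeds until the fourth success; negative binomial with r=4, p=0.76.
E[Y] = r / p = 4 / 0.76 = 5.263158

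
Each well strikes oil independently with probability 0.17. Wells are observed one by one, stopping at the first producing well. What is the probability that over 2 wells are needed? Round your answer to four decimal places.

Y = number of wells to the first success; geometric, p = 0.17.
P(Y > 2) = P(first 2 all fail) = (1−p)^2 = 0.688900

0.6889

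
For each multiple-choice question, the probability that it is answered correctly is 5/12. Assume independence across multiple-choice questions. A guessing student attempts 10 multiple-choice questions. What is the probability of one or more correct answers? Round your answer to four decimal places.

0.9954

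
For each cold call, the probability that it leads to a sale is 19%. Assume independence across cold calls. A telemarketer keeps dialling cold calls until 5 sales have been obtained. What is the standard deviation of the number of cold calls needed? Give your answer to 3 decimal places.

Y = total cold calls until the fifth success; negative binomial with r=5, p=0.19.
SD(Y) = √[r(1−p)/p²] = √(112.18837) = 10.59190

10.592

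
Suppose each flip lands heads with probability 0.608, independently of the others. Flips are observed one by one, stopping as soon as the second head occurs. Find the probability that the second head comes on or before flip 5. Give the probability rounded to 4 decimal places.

0.9190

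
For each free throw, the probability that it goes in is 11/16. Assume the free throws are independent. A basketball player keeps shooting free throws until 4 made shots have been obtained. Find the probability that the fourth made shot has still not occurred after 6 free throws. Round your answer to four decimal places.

0.2792

Needing more than 6 free throws ⇔ fewer than 4 successes in the first 6. With X ~ Binomial(6, 0.6875), P(Y > 6) = P(X ≤ 3).
  k=0: C(6,0)·0.6875^0·0.3125^6 = 0.000931
  k=1: C(6,1)·0.6875^1·0.3125^5 = 0.012293
  k=2: C(6,2)·0.6875^2·0.3125^4 = 0.067614
  k=3: C(6,3)·0.6875^3·0.3125^3 = 0.198334
P(X ≤ 3) = 0.279173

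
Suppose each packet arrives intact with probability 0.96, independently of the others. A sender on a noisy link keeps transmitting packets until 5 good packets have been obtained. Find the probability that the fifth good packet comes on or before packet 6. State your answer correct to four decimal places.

Finishing within 6 packets ⇔ at least 5 successes in the first 6. With X ~ Binomial(6, 0.96), P(Y ≤ 6) = 1 − P(X ≤ 4).
  k=0: C(6,0)·0.96^0·0.04^6 = 0.000000
  k=1: C(6,1)·0.96^1·0.04^5 = 0.000001
  k=2: C(6,2)·0.96^2·0.04^4 = 0.000035
  k=3: C(6,3)·0.96^3·0.04^3 = 0.001132
  k=4: C(6,4)·0.96^4·0.04^2 = 0.020384
1 − 0.021553 = 0.978447

0.9784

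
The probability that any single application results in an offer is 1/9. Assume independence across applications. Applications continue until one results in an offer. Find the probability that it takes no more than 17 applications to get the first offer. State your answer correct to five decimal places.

0.86498

Y = number of applications to the first success; geometric, p = 0.111111.
P(Y ≤ 17) = 1 − (1−p)^17 = 1 − 0.1350228 = 0.8649772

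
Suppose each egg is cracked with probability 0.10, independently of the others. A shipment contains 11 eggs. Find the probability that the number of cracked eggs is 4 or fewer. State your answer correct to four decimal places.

0.9972

X ~ Binomial(11, 0.10); P(X ≤ 4) = Σ C(11,k) p^k (1−p)^(11−k) over k:
  k=0: C(11,0)·0.10^0·0.90^11 = 0.313811
  k=1: C(11,1)·0.10^1·0.90^10 = 0.383546
  k=2: C(11,2)·0.10^2·0.90^9 = 0.213081
  k=3: C(11,3)·0.10^3·0.90^8 = 0.071027
  k=4: C(11,4)·0.10^4·0.90^7 = 0.015784
Total = 0.997249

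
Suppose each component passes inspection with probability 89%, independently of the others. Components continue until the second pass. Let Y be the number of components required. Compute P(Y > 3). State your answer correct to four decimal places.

0.0336

Needing more than 3 components ⇔ fewer than 2 successes in the first 3. With X ~ Binomial(3, 0.89), P(Y > 3) = P(X ≤ 1).
  k=0: C(3,0)·0.89^0·0.11^3 = 0.001331
  k=1: C(3,1)·0.89^1·0.11^2 = 0.032307
P(X ≤ 1) = 0.033638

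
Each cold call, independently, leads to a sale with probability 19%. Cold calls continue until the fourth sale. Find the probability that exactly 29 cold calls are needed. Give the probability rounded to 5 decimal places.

Y = trial on which the fourth success occurs; negative binomial, r=4, p=0.19.
P(Y=29) = C(28,3) · p^4 · (1−p)^25
= 3276 · 0.0013032 · 0.0051538 = 0.0220031

0.02200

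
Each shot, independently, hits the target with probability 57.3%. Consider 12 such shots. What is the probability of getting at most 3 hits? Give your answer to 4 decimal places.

0.0245

X ~ Binomial(12, 0.573); P(X ≤ 3) = Σ C(12,k) p^k (1−p)^(12−k) over k:
  k=0: C(12,0)·0.573^0·0.427^12 = 0.000037
  k=1: C(12,1)·0.573^1·0.427^11 = 0.000592
  k=2: C(12,2)·0.573^2·0.427^10 = 0.004366
  k=3: C(12,3)·0.573^3·0.427^9 = 0.019532
Total = 0.024526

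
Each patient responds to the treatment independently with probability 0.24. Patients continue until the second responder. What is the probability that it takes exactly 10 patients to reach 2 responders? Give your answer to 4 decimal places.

0.0577

Y = trial on which the second success occurs; negative binomial, r=2, p=0.24.
P(Y=10) = C(9,1) · p^2 · (1−p)^8
= 9 · 0.0576 · 0.1113 = 0.057700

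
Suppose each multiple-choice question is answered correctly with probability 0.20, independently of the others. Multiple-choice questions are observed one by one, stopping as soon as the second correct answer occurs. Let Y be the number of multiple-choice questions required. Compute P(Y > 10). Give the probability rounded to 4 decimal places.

Needing more than 10 multiple-choice questions ⇔ fewer than 2 successes in the first 10. With X ~ Binomial(10, 0.20), P(Y > 10) = P(X ≤ 1).
  k=0: C(10,0)·0.20^0·0.80^10 = 0.107374
  k=1: C(10,1)·0.20^1·0.80^9 = 0.268435
P(X ≤ 1) = 0.375810

0.3758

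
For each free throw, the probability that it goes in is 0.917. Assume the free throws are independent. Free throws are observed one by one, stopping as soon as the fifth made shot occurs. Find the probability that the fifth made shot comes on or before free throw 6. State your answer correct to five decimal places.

0.91749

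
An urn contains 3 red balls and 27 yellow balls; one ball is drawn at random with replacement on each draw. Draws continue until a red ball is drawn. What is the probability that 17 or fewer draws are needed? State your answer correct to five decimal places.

0.83323

Y = number of draws to the first success; geometric, p = 0.10.
P(Y ≤ 17) = 1 − (1−p)^17 = 1 − 0.1667718 = 0.8332282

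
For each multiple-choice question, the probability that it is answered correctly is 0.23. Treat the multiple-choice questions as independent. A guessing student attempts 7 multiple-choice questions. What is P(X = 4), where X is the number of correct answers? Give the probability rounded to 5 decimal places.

X ~ Binomial(n=7, p=0.23).
P(X=4) = C(7,4) · p^4 · (1−p)^3
= 35 · 0.0027984 · 0.45653 = 0.0447148

0.04471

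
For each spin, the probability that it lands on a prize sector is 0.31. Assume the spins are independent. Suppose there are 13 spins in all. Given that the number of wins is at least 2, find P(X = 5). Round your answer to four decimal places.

0.2003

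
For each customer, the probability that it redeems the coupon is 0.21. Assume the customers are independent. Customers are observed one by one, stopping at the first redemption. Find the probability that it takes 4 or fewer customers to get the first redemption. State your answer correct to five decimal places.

Y = number of customers to the first success; geometric, p = 0.21.
P(Y ≤ 4) = 1 − (1−p)^4 = 1 − 0.3895008 = 0.6104992

0.61050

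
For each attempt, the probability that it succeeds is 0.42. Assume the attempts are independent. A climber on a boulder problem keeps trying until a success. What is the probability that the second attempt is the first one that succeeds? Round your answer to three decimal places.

Geometric (trials to first success), p = 0.42.
P(Y = 2) = (1−p)^1 · p = 0.58 · 0.42 = 0.24360

0.244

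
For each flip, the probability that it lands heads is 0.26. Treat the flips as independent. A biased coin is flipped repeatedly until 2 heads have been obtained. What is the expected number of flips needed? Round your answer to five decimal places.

Y = total flips until the second success; negative binomial with r=2, p=0.26.
E[Y] = r / p = 2 / 0.26 = 7.6923077

7.69231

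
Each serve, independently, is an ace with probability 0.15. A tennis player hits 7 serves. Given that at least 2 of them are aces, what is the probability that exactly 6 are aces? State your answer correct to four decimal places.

X ~ Binomial(7, 0.15). Want P(X=6 | X≥2) = P(X=6) / P(X≥2).
P(X=6) = C(7,6)·0.15^6·0.85^1 = 0.000068
P(X≥2) = 1 − 0.320577 − 0.396007 = 0.283416
Ratio = 0.000068 / 0.283416 = 0.000239

0.0002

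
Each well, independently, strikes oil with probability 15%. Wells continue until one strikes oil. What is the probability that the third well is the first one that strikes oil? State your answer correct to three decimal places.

Geometric (trials to first success), p = 0.15.
P(Y = 3) = (1−p)^2 · p = 0.7225 · 0.15 = 0.10837

0.108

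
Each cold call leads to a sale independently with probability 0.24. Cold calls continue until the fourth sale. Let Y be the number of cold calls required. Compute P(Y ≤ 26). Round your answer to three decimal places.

0.902

Finishing within 26 cold calls ⇔ at least 4 successes in the first 26. With X ~ Binomial(26, 0.24), P(Y ≤ 26) = 1 − P(X ≤ 3).
  k=0: C(26,0)·0.24^0·0.76^26 = 0.00080
  k=1: C(26,1)·0.24^1·0.76^25 = 0.00654
  k=2: C(26,2)·0.24^2·0.76^24 = 0.02581
  k=3: C(26,3)·0.24^3·0.76^23 = 0.06521
1 − 0.09836 = 0.90164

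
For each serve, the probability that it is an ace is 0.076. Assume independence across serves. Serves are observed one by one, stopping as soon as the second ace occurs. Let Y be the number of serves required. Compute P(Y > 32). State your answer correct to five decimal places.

Needing more than 32 serves ⇔ fewer than 2 successes in the first 32. With X ~ Binomial(32, 0.076), P(Y > 32) = P(X ≤ 1).
  k=0: C(32,0)·0.076^0·0.924^32 = 0.0797082
  k=1: C(32,1)·0.076^1·0.924^31 = 0.2097948
P(X ≤ 1) = 0.2895030

0.28950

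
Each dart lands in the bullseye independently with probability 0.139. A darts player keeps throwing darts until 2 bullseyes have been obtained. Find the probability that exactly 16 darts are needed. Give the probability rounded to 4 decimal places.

0.0357

Y = trial on which the second success occurs; negative binomial, r=2, p=0.139.
P(Y=16) = C(15,1) · p^2 · (1−p)^14
= 15 · 0.019321 · 0.12304 = 0.035659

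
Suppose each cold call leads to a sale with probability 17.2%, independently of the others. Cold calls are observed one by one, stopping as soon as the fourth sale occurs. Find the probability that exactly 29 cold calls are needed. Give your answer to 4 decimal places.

Y = trial on which the fourth success occurs; negative binomial, r=4, p=0.172.
P(Y=29) = C(28,3) · p^4 · (1−p)^25
= 3276 · 0.00087521 · 0.0089281 = 0.025599

0.0256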